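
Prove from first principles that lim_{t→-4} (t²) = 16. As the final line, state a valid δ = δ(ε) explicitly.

Let ε > 0 be given. We seek δ > 0 with 0 < |t + 4| < δ ⇒ |t² − 16| < ε.
Factor: t² − 16 = (t + 4)(t - 4), so |t² − 16| = |t + 4|·|t - 4|.
Impose δ ≤ 1 so that |t| < 5; then |t - 4| ≤ 9.
Hence |t² − 16| ≤ 9|t + 4|, which is < ε once |t + 4| < ε/9.
Take δ = min(1, ε/9). If 0 < |t + 4| < δ then both bounds hold and |t² − 16| ≤ 9|t + 4| < 9·(ε/9) = ε.

δ = min(1, ε/9)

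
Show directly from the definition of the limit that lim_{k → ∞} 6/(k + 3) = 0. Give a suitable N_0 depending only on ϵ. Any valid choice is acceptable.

Suppose ϵ > 0. For k ≥ 1, |6/(k + 3) − 0| = 6/(k + 3) ≤ 6/k.
We need 6/k < ϵ, i.e. k > 6/ϵ.
Take N_0 = 6/ϵ. If k > N_0 then |6/(k + 3)| ≤ 6/k < ϵ.

N_0 = 6/ϵ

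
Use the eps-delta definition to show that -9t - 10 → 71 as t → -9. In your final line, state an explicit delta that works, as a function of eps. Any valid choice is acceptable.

delta = eps/9

Let eps > 0. We need delta > 0 so that 0 < |t + 9| < delta implies |(-9t - 10) − 71| < eps.
|(-9t - 10) − 71| = |-9t - 81| = 9|t + 9|.
Thus it suffices that |t + 9| < eps/9.
Take delta = eps/9. If 0 < |t + 9| < delta then |(-9t - 10) − 71| = 9|t + 9| < 9·(eps/9) = eps.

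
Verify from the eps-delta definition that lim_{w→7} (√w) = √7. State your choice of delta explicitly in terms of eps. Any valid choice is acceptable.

delta = min(7, √7·eps)

Let eps > 0 be given. We want delta > 0 such that 0 < |w − 7| < delta implies |√w − √7| < eps.
Rationalise: √w − √7 = (w − 7)/(√w + √7), so |√w − √7| = |w − 7|/(√w + √7).
Restrict delta ≤ 7 so that |w − 7| < 7 forces w > 0, and then √w + √7 > √7.
Hence |√w − √7| < |w − 7|/√7, which is < eps once |w − 7| < √7·eps.
Take delta = min(7, √7·eps). If 0 < |w − 7| < delta then w > 0 and |√w − √7| < |w − 7|/√7 < eps.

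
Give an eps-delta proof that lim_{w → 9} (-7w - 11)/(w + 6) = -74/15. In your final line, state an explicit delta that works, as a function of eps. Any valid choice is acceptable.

Let eps > 0 be given. We want delta > 0 with 0 < |w − 9| < delta ⇒ |(-7w - 11)/(w + 6) + 74/15| < eps.
Combining over a common denominator, (-7w - 11)/(w + 6) + 74/15 = [(-7w - 11)·15 − (-74)·(w + 6)] / [15·(w + 6)] = -31(w − 9) / (15(w + 6)).
So |(-7w - 11)/(w + 6) + 74/15| = 31|w − 9| / (15·|w + 6|).
Restrict delta ≤ 15/2. Then |w − 9| < 15/2 gives |w + 6| = |(w − 9) + 15| ≥ 15 − 15/2 = 15/2.
Hence |(-7w - 11)/(w + 6) + 74/15| < 31|w − 9|/(15·(15/2)) = (62/225)|w − 9|, which is < eps once |w − 9| < (225/62)eps.
Take delta = min(15/2, (225/62)eps). Then 0 < |w − 9| < delta forces both bounds, so |(-7w - 11)/(w + 6) + 74/15| < eps.

delta = min(15/2, (225/62)eps)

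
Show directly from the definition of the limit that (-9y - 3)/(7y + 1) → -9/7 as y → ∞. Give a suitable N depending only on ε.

N = (12/49)/ε

Let ε > 0 be given. We seek N > 0 such that y > N implies |(-9y - 3)/(7y + 1) + 9/7| < ε.
(-9y - 3)/(7y + 1) + 9/7 = (7(-9y - 3) − (-9)(7y + 1)) / (7(7y + 1)) = -12/(7(7y + 1)).
For y > 0 we have 7y + 1 > 7y, so |(-9y - 3)/(7y + 1) + 9/7| = 12/(7(7y + 1)) < 12/(7·7y) = (12/49)/y.
Thus |(-9y - 3)/(7y + 1) + 9/7| < ε whenever y > (12/49)/ε.
Take N = (12/49)/ε. If y > N then |(-9y - 3)/(7y + 1) + 9/7| < (12/49)/y < ε.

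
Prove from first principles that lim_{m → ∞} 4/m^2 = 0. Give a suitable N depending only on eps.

Fix eps > 0. For m ≥ 1, |4/m^2 − 0| = 4/m^2.
4/m^2 < eps ⇔ m^2 > 4/eps ⇔ m > (4/eps)^{1/2}.
Take N = (4/eps)^{1/2}. Then m > N implies 4/m^2 < eps.

N = (4/eps)^{1/2}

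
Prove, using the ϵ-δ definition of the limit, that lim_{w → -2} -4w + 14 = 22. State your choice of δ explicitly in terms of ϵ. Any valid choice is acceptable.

Let ϵ > 0 be given. We need δ > 0 so that 0 < |w + 2| < δ implies |(-4w + 14) − 22| < ϵ.
Since (-4w + 14) − 22 = -4(w + 2), we have |(-4w + 14) − 22| = 4|w + 2|.
Thus it suffices that |w + 2| < ϵ/4.
Choosing δ = ϵ/4 gives |(-4w + 14) − 22| = 4|w + 2| < ϵ whenever |w + 2| < δ.

δ = ϵ/4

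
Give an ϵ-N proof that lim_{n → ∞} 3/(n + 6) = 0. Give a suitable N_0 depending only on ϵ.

N_0 = 3/ϵ

Let ϵ > 0 be given. For n ≥ 1, |3/(n + 6) − 0| = 3/(n + 6) ≤ 3/n.
We need 3/n < ϵ, i.e. n > 3/ϵ.
Take N_0 = 3/ϵ. If n > N_0 then |3/(n + 6)| ≤ 3/n < ϵ.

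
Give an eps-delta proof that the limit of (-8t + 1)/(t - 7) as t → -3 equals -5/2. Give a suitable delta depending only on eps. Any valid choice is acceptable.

Fix eps > 0. We want delta > 0 with 0 < |t + 3| < delta ⇒ |(-8t + 1)/(t - 7) + 5/2| < eps.
Combining over a common denominator, (-8t + 1)/(t - 7) + 5/2 = [(-8t + 1)·(-10) − 25·(t - 7)] / [(-10)·(t - 7)] = 55(t + 3) / ((-10)(t - 7)).
So |(-8t + 1)/(t - 7) + 5/2| = 55|t + 3| / (10·|t − 7|).
Restrict delta ≤ 5. Then |t + 3| < 5 gives |t − 7| = |(t + 3) + (-10)| ≥ 10 − 5 = 5.
Hence |(-8t + 1)/(t - 7) + 5/2| < 55|t + 3|/(10·5) = (11/10)|t + 3|, which is < eps once |t + 3| < (10/11)eps.
Take delta = min(5, (10/11)eps). Then 0 < |t + 3| < delta forces both bounds, so |(-8t + 1)/(t - 7) + 5/2| < eps.

delta = min(5, (10/11)eps)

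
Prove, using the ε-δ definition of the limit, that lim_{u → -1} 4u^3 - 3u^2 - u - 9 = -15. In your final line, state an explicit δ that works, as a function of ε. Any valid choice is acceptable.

δ = min(1, ε/36)

Suppose ε > 0. We want δ > 0 such that 0 < |u + 1| < δ implies |(4u^3 - 3u^2 - u - 9) + 15| < ε.
(4u^3 - 3u^2 - u - 9) + 15 = 4u^3 - 3u^2 - u + 6 = (u + 1)(4u^2 - 7u + 6).
So |(4u^3 - 3u^2 - u - 9) + 15| = |u + 1|·|4u^2 - 7u + 6|.
Assume first that |u + 1| < 1, so |u| < 2. Then |4u^2 - 7u + 6| ≤ 4·2^2 + 7·2 + 6 = 36.
Hence |(4u^3 - 3u^2 - u - 9) + 15| ≤ 36|u + 1| < ε provided |u + 1| < ε/36.
Take δ = min(1, ε/36). Then 0 < |u + 1| < δ gives both |u + 1| < 1 and |u + 1| < ε/36, so |(4u^3 - 3u^2 - u - 9) + 15| < ε.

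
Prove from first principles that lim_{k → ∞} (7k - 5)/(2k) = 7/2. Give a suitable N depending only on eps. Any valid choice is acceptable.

N = (5/2)/eps

Let eps > 0. For k ≥ 1, |(7k - 5)/(2k) − (7/2)| = |-10|/(2(2k)) = 10/(2(2k)).
Since 2k ≥ 2k for k ≥ 1, this is ≤ 10/(2·2k) = (5/2)/k.
So |(7k - 5)/(2k) − (7/2)| < eps whenever k > (5/2)/eps.
Take N = (5/2)/eps. If k > N then |(7k - 5)/(2k) − (7/2)| ≤ (5/2)/k < eps.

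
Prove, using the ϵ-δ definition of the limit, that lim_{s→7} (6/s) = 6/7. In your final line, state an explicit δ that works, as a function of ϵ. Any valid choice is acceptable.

Let ϵ > 0 be given. We seek δ > 0 such that 0 < |s − 7| < δ implies |6/s − (6/7)| < ϵ.
|6/s − (6/7)| = 6·|7 − s|/(7·|s|) = 6|s − 7|/(7|s|).
Require δ ≤ 7/2 so that |s| > 7 − 7/2 = 7/2, hence 7|s| > 49/2.
Then |6/s − (6/7)| < 6|s − 7|/(49/2), which is < ϵ when |s − 7| < (49/12)ϵ.
Take δ = min(7/2, (49/12)ϵ). Then 0 < |s − 7| < δ gives both |s − 7| < 7/2 and |s − 7| < (49/12)ϵ, so |6/s − (6/7)| < ϵ.

δ = min(7/2, (49/12)ϵ)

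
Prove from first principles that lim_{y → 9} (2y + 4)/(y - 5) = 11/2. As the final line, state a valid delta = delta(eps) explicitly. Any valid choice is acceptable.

Let eps > 0 be given. We want delta > 0 with 0 < |y − 9| < delta ⇒ |(2y + 4)/(y - 5) − (11/2)| < eps.
Combining over a common denominator, (2y + 4)/(y - 5) − (11/2) = [(2y + 4)·4 − 22·(y - 5)] / [4·(y - 5)] = -14(y − 9) / (4(y - 5)).
So |(2y + 4)/(y - 5) − (11/2)| = 14|y − 9| / (4·|y − 5|).
Require delta ≤ 2, so |y − 5| ≥ |4| − |y − 9| > 4 − 2 = 2.
Hence |(2y + 4)/(y - 5) − (11/2)| < 14|y − 9|/(4·2) = (7/4)|y − 9|, which is < eps once |y − 9| < (4/7)eps.
Take delta = min(2, (4/7)eps). Then 0 < |y − 9| < delta forces both bounds, so |(2y + 4)/(y - 5) − (11/2)| < eps.

delta = min(2, (4/7)eps)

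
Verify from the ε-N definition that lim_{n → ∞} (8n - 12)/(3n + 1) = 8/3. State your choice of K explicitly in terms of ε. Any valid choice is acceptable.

Suppose ε > 0. For n ≥ 1, |(8n - 12)/(3n + 1) − (8/3)| = |-44|/(3(3n + 1)) = 44/(3(3n + 1)).
Since 3n + 1 ≥ 3n for n ≥ 1, this is ≤ 44/(3·3n) = (44/9)/n.
So |(8n - 12)/(3n + 1) − (8/3)| < ε whenever n > (44/9)/ε.
Take K = (44/9)/ε. If n > K then |(8n - 12)/(3n + 1) − (8/3)| ≤ (44/9)/n < ε.

K = (44/9)/ε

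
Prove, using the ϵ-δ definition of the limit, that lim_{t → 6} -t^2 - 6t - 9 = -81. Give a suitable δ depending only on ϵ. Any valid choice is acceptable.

δ = min(1, ϵ/19)

Let ϵ > 0. We want δ > 0 such that 0 < |t − 6| < δ implies |(-t^2 - 6t - 9) + 81| < ϵ.
(-t^2 - 6t - 9) + 81 = -t^2 - 6t + 72 = (t − 6)(-t - 12).
So |(-t^2 - 6t - 9) + 81| = |t − 6|·|-t - 12|.
Require δ ≤ 1. Then |t − 6| < 1 gives |t| < 7, and by the triangle inequality |-t - 12| ≤ 7 + 12 = 19.
Hence |(-t^2 - 6t - 9) + 81| ≤ 19|t − 6| < ϵ provided |t − 6| < ϵ/19.
Choosing δ = min(1, ϵ/19) ensures both conditions, hence |(-t^2 - 6t - 9) + 81| < ϵ.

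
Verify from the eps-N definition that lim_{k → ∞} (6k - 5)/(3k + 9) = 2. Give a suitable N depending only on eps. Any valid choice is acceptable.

N = (23/3)/eps

Suppose eps > 0. For k ≥ 1, |(6k - 5)/(3k + 9) − 2| = |-69|/(3(3k + 9)) = 69/(3(3k + 9)).
Since 3k + 9 ≥ 3k for k ≥ 1, this is ≤ 69/(3·3k) = (23/3)/k.
So |(6k - 5)/(3k + 9) − 2| < eps whenever k > (23/3)/eps.
Take N = (23/3)/eps. If k > N then |(6k - 5)/(3k + 9) − 2| ≤ (23/3)/k < eps.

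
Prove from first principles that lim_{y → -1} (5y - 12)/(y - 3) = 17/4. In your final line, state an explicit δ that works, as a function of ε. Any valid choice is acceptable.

Let ε > 0. We want δ > 0 with 0 < |y + 1| < δ ⇒ |(5y - 12)/(y - 3) − (17/4)| < ε.
Combining over a common denominator, (5y - 12)/(y - 3) − (17/4) = [(5y - 12)·(-4) − (-17)·(y - 3)] / [(-4)·(y - 3)] = -3(y + 1) / ((-4)(y - 3)).
So |(5y - 12)/(y - 3) − (17/4)| = 3|y + 1| / (4·|y − 3|).
Require δ ≤ 2, so |y − 3| ≥ |-4| − |y + 1| > 4 − 2 = 2.
Hence |(5y - 12)/(y - 3) − (17/4)| < 3|y + 1|/(4·2) = (3/8)|y + 1|, which is < ε once |y + 1| < (8/3)ε.
Take δ = min(2, (8/3)ε). Then 0 < |y + 1| < δ forces both bounds, so |(5y - 12)/(y - 3) − (17/4)| < ε.

δ = min(2, (8/3)ε)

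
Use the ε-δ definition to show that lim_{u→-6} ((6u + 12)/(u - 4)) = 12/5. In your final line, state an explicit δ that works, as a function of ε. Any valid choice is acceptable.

Let ε > 0. We want δ > 0 with 0 < |u + 6| < δ ⇒ |(6u + 12)/(u - 4) − (12/5)| < ε.
Combining over a common denominator, (6u + 12)/(u - 4) − (12/5) = [(6u + 12)·(-10) − (-24)·(u - 4)] / [(-10)·(u - 4)] = -36(u + 6) / ((-10)(u - 4)).
So |(6u + 12)/(u - 4) − (12/5)| = 36|u + 6| / (10·|u − 4|).
Require δ ≤ 5, so |u − 4| ≥ |-10| − |u + 6| > 10 − 5 = 5.
Hence |(6u + 12)/(u - 4) − (12/5)| < 36|u + 6|/(10·5) = (18/25)|u + 6|, which is < ε once |u + 6| < (25/18)ε.
Take δ = min(5, (25/18)ε). Then 0 < |u + 6| < δ forces both bounds, so |(6u + 12)/(u - 4) − (12/5)| < ε.

δ = min(5, (25/18)ε)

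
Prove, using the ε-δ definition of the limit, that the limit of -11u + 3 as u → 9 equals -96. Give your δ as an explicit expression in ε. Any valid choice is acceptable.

δ = ε/11

Let ε > 0. We need δ > 0 so that 0 < |u − 9| < δ implies |(-11u + 3) + 96| < ε.
|(-11u + 3) + 96| = |-11u + 99| = 11|u − 9|.
So 11|u − 9| < ε exactly when |u − 9| < ε/11.
Take δ = ε/11. If 0 < |u − 9| < δ then |(-11u + 3) + 96| = 11|u − 9| < 11·(ε/11) = ε.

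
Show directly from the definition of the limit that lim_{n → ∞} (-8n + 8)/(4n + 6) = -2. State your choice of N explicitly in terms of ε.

N = 5/ε

Let ε > 0 be given. For n ≥ 1, |(-8n + 8)/(4n + 6) + 2| = |80|/(4(4n + 6)) = 80/(4(4n + 6)).
Since 4n + 6 ≥ 4n for n ≥ 1, this is ≤ 80/(4·4n) = 5/n.
So |(-8n + 8)/(4n + 6) + 2| < ε whenever n > 5/ε.
Take N = 5/ε. If n > N then |(-8n + 8)/(4n + 6) + 2| ≤ 5/n < ε.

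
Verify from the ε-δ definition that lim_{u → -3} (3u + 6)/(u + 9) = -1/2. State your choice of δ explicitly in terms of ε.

δ = min(3, (6/7)ε)

Let ε > 0. We want δ > 0 with 0 < |u + 3| < δ ⇒ |(3u + 6)/(u + 9) + 1/2| < ε.
Combining over a common denominator, (3u + 6)/(u + 9) + 1/2 = [(3u + 6)·6 − (-3)·(u + 9)] / [6·(u + 9)] = 21(u + 3) / (6(u + 9)).
So |(3u + 6)/(u + 9) + 1/2| = 21|u + 3| / (6·|u + 9|).
Require δ ≤ 3, so |u + 9| ≥ |6| − |u + 3| > 6 − 3 = 3.
Hence |(3u + 6)/(u + 9) + 1/2| < 21|u + 3|/(6·3) = (7/6)|u + 3|, which is < ε once |u + 3| < (6/7)ε.
Take δ = min(3, (6/7)ε). Then 0 < |u + 3| < δ forces both bounds, so |(3u + 6)/(u + 9) + 1/2| < ε.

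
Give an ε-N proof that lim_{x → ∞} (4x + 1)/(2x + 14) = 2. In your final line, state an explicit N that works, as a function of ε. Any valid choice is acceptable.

Let ε > 0. We seek N > 0 such that x > N implies |(4x + 1)/(2x + 14) − 2| < ε.
(4x + 1)/(2x + 14) − 2 = (2(4x + 1) − 4(2x + 14)) / (2(2x + 14)) = -54/(2(2x + 14)).
For x > 0 we have 2x + 14 > 2x, so |(4x + 1)/(2x + 14) − 2| = 54/(2(2x + 14)) < 54/(2·2x) = (27/2)/x.
Thus |(4x + 1)/(2x + 14) − 2| < ε whenever x > (27/2)/ε.
Take N = (27/2)/ε. If x > N then |(4x + 1)/(2x + 14) − 2| < (27/2)/x < ε.

N = (27/2)/ε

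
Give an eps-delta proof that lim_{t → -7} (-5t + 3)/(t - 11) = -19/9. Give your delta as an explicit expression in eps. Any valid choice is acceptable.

Let eps > 0 be given. We want delta > 0 with 0 < |t + 7| < delta ⇒ |(-5t + 3)/(t - 11) + 19/9| < eps.
Combining over a common denominator, (-5t + 3)/(t - 11) + 19/9 = [(-5t + 3)·(-18) − 38·(t - 11)] / [(-18)·(t - 11)] = 52(t + 7) / ((-18)(t - 11)).
So |(-5t + 3)/(t - 11) + 19/9| = 52|t + 7| / (18·|t − 11|).
Restrict delta ≤ 9. Then |t + 7| < 9 gives |t − 11| = |(t + 7) + (-18)| ≥ 18 − 9 = 9.
Hence |(-5t + 3)/(t - 11) + 19/9| < 52|t + 7|/(18·9) = (26/81)|t + 7|, which is < eps once |t + 7| < (81/26)eps.
Take delta = min(9, (81/26)eps). Then 0 < |t + 7| < delta forces both bounds, so |(-5t + 3)/(t - 11) + 19/9| < eps.

delta = min(9, (81/26)eps)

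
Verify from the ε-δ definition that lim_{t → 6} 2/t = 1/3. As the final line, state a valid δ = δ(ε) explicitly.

δ = min(3, 9ε)

Let ε > 0. We seek δ > 0 such that 0 < |t − 6| < δ implies |2/t − (1/3)| < ε.
|2/t − (1/3)| = 2·|6 − t|/(6·|t|) = 2|t − 6|/(6|t|).
Require δ ≤ 3 so that |t| > 6 − 3 = 3, hence 6|t| > 18.
Then |2/t − (1/3)| < 2|t − 6|/18, which is < ε when |t − 6| < 9ε.
Take δ = min(3, 9ε). Then 0 < |t − 6| < δ gives both |t − 6| < 3 and |t − 6| < 9ε, so |2/t − (1/3)| < ε.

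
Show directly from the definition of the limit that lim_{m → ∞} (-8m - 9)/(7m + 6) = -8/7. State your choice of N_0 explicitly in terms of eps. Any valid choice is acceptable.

N_0 = (15/49)/eps

Fix eps > 0. For m ≥ 1, |(-8m - 9)/(7m + 6) + 8/7| = |-15|/(7(7m + 6)) = 15/(7(7m + 6)).
Since 7m + 6 ≥ 7m for m ≥ 1, this is ≤ 15/(7·7m) = (15/49)/m.
So |(-8m - 9)/(7m + 6) + 8/7| < eps whenever m > (15/49)/eps.
Take N_0 = (15/49)/eps. If m > N_0 then |(-8m - 9)/(7m + 6) + 8/7| ≤ (15/49)/m < eps.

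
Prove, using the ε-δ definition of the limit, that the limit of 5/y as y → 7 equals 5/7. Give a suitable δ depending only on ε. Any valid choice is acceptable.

δ = min(7/2, (49/10)ε)

Suppose ε > 0. We seek δ > 0 such that 0 < |y − 7| < δ implies |5/y − (5/7)| < ε.
|5/y − (5/7)| = 5·|7 − y|/(7·|y|) = 5|y − 7|/(7|y|).
Require δ ≤ 7/2 so that |y| > 7 − 7/2 = 7/2, hence 7|y| > 49/2.
Then |5/y − (5/7)| < 5|y − 7|/(49/2), which is < ε when |y − 7| < (49/10)ε.
Take δ = min(7/2, (49/10)ε). Then 0 < |y − 7| < δ gives both |y − 7| < 7/2 and |y − 7| < (49/10)ε, so |5/y − (5/7)| < ε.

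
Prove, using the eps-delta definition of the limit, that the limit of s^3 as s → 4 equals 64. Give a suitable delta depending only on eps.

Fix eps > 0. We seek delta > 0 with 0 < |s − 4| < delta ⇒ |s^3 − 64| < eps.
Factor: s^3 − 64 = (s − 4)(s^2 + 4s + 16), so |s^3 − 64| = |s − 4|·|s^2 + 4s + 16|.
Impose delta ≤ 2 so that |s| < 6; then |s^2 + 4s + 16| ≤ 76.
Hence |s^3 − 64| ≤ 76|s − 4|, which is < eps once |s − 4| < eps/76.
Take delta = min(2, eps/76). If 0 < |s − 4| < delta then both bounds hold and |s^3 − 64| ≤ 76|s − 4| < 76·(eps/76) = eps.

delta = min(2, eps/76)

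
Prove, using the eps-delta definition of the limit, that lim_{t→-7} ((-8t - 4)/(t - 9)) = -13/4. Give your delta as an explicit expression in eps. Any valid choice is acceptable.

delta = min(8, (32/19)eps)

Let eps > 0 be given. We want delta > 0 with 0 < |t + 7| < delta ⇒ |(-8t - 4)/(t - 9) + 13/4| < eps.
Combining over a common denominator, (-8t - 4)/(t - 9) + 13/4 = [(-8t - 4)·(-16) − 52·(t - 9)] / [(-16)·(t - 9)] = 76(t + 7) / ((-16)(t - 9)).
So |(-8t - 4)/(t - 9) + 13/4| = 76|t + 7| / (16·|t − 9|).
Restrict delta ≤ 8. Then |t + 7| < 8 gives |t − 9| = |(t + 7) + (-16)| ≥ 16 − 8 = 8.
Hence |(-8t - 4)/(t - 9) + 13/4| < 76|t + 7|/(16·8) = (19/32)|t + 7|, which is < eps once |t + 7| < (32/19)eps.
Take delta = min(8, (32/19)eps). Then 0 < |t + 7| < delta forces both bounds, so |(-8t - 4)/(t - 9) + 13/4| < eps.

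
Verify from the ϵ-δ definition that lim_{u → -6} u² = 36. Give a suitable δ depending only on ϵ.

δ = min(1, ϵ/13)

Fix ϵ > 0. We seek δ > 0 with 0 < |u + 6| < δ ⇒ |u² − 36| < ϵ.
Factor: u² − 36 = (u + 6)(u - 6), so |u² − 36| = |u + 6|·|u - 6|.
Impose δ ≤ 1 so that |u| < 7; then |u - 6| ≤ 13.
Hence |u² − 36| ≤ 13|u + 6|, which is < ϵ once |u + 6| < ϵ/13.
Take δ = min(1, ϵ/13). If 0 < |u + 6| < δ then both bounds hold and |u² − 36| ≤ 13|u + 6| < 13·(ϵ/13) = ϵ.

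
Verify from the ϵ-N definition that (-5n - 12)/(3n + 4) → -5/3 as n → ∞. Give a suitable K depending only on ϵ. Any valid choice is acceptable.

Fix ϵ > 0. For n ≥ 1, |(-5n - 12)/(3n + 4) + 5/3| = |-16|/(3(3n + 4)) = 16/(3(3n + 4)).
Since 3n + 4 ≥ 3n for n ≥ 1, this is ≤ 16/(3·3n) = (16/9)/n.
So |(-5n - 12)/(3n + 4) + 5/3| < ϵ whenever n > (16/9)/ϵ.
Take K = (16/9)/ϵ. If n > K then |(-5n - 12)/(3n + 4) + 5/3| ≤ (16/9)/n < ϵ.

K = (16/9)/ϵ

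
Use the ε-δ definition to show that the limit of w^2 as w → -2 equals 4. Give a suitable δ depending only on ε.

Let ε > 0. We seek δ > 0 with 0 < |w + 2| < δ ⇒ |w^2 − 4| < ε.
Factor: w^2 − 4 = (w + 2)(w - 2), so |w^2 − 4| = |w + 2|·|w - 2|.
Restrict δ ≤ 1. Then |w + 2| < 1 gives |w| < 3, so by the triangle inequality |w - 2| ≤ 3 + 2 = 5.
Hence |w^2 − 4| ≤ 5|w + 2|, which is < ε once |w + 2| < ε/5.
Take δ = min(1, ε/5). If 0 < |w + 2| < δ then both bounds hold and |w^2 − 4| ≤ 5|w + 2| < 5·(ε/5) = ε.

δ = min(1, ε/5)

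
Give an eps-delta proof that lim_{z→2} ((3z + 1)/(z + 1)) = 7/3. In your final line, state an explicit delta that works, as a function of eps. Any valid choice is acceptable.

delta = min(3/2, (9/4)eps)

Suppose eps > 0. We want delta > 0 with 0 < |z − 2| < delta ⇒ |(3z + 1)/(z + 1) − (7/3)| < eps.
Combining over a common denominator, (3z + 1)/(z + 1) − (7/3) = [(3z + 1)·3 − 7·(z + 1)] / [3·(z + 1)] = 2(z − 2) / (3(z + 1)).
So |(3z + 1)/(z + 1) − (7/3)| = 2|z − 2| / (3·|z + 1|).
Require delta ≤ 3/2, so |z + 1| ≥ |3| − |z − 2| > 3 − 3/2 = 3/2.
Hence |(3z + 1)/(z + 1) − (7/3)| < 2|z − 2|/(3·(3/2)) = (4/9)|z − 2|, which is < eps once |z − 2| < (9/4)eps.
Take delta = min(3/2, (9/4)eps). Then 0 < |z − 2| < delta forces both bounds, so |(3z + 1)/(z + 1) − (7/3)| < eps.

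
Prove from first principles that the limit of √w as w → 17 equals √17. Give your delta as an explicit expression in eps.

delta = min(17, √17·eps)

Let eps > 0. We want delta > 0 such that 0 < |w − 17| < delta implies |√w − √17| < eps.
Rationalise: √w − √17 = (w − 17)/(√w + √17), so |√w − √17| = |w − 17|/(√w + √17).
Restrict delta ≤ 17 so that |w − 17| < 17 forces w > 0, and then √w + √17 > √17.
Hence |√w − √17| < |w − 17|/√17, which is < eps once |w − 17| < √17·eps.
Take delta = min(17, √17·eps). If 0 < |w − 17| < delta then w > 0 and |√w − √17| < |w − 17|/√17 < eps.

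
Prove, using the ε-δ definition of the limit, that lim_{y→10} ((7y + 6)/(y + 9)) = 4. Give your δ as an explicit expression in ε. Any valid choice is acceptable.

δ = min(19/2, (19/6)ε)

Let ε > 0. We want δ > 0 with 0 < |y − 10| < δ ⇒ |(7y + 6)/(y + 9) − 4| < ε.
Combining over a common denominator, (7y + 6)/(y + 9) − 4 = [(7y + 6)·19 − 76·(y + 9)] / [19·(y + 9)] = 57(y − 10) / (19(y + 9)).
So |(7y + 6)/(y + 9) − 4| = 57|y − 10| / (19·|y + 9|).
Restrict δ ≤ 19/2. Then |y − 10| < 19/2 gives |y + 9| = |(y − 10) + 19| ≥ 19 − 19/2 = 19/2.
Hence |(7y + 6)/(y + 9) − 4| < 57|y − 10|/(19·(19/2)) = (6/19)|y − 10|, which is < ε once |y − 10| < (19/6)ε.
Take δ = min(19/2, (19/6)ε). Then 0 < |y − 10| < δ forces both bounds, so |(7y + 6)/(y + 9) − 4| < ε.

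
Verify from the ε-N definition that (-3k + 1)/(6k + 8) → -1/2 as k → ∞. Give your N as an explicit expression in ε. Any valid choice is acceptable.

Suppose ε > 0. For k ≥ 1, |(-3k + 1)/(6k + 8) + 1/2| = |30|/(6(6k + 8)) = 30/(6(6k + 8)).
Since 6k + 8 ≥ 6k for k ≥ 1, this is ≤ 30/(6·6k) = (5/6)/k.
So |(-3k + 1)/(6k + 8) + 1/2| < ε whenever k > (5/6)/ε.
Take N = (5/6)/ε. If k > N then |(-3k + 1)/(6k + 8) + 1/2| ≤ (5/6)/k < ε.

N = (5/6)/ε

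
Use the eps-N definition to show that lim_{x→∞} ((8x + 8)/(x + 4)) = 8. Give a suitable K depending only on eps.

K = 24/eps

Let eps > 0 be given. We seek K > 0 such that x > K implies |(8x + 8)/(x + 4) − 8| < eps.
(8x + 8)/(x + 4) − 8 = ((8x + 8) − 8(x + 4)) / ((x + 4)) = -24/((x + 4)).
For x > 0 we have x + 4 > x, so |(8x + 8)/(x + 4) − 8| = 24/((x + 4)) < 24/(x) = 24/x.
Thus |(8x + 8)/(x + 4) − 8| < eps whenever x > 24/eps.
Take K = 24/eps. If x > K then |(8x + 8)/(x + 4) − 8| < 24/x < eps.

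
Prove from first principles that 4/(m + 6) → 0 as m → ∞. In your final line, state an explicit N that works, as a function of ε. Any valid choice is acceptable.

Suppose ε > 0. For m ≥ 1, |4/(m + 6) − 0| = 4/(m + 6) ≤ 4/m.
We need 4/m < ε, i.e. m > 4/ε.
Take N = 4/ε. If m > N then |4/(m + 6)| ≤ 4/m < ε.

N = 4/ε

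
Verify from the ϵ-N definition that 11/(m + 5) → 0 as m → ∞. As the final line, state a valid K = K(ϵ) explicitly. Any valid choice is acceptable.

K = 11/ϵ

Let ϵ > 0. For m ≥ 1, |11/(m + 5) − 0| = 11/(m + 5) ≤ 11/m.
We need 11/m < ϵ, i.e. m > 11/ϵ.
Take K = 11/ϵ. If m > K then |11/(m + 5)| ≤ 11/m < ϵ.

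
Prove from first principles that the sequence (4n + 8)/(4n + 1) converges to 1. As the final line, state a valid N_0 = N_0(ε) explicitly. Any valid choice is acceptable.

N_0 = (7/4)/ε

Suppose ε > 0. For n ≥ 1, |(4n + 8)/(4n + 1) − 1| = |28|/(4(4n + 1)) = 28/(4(4n + 1)).
Since 4n + 1 ≥ 4n for n ≥ 1, this is ≤ 28/(4·4n) = (7/4)/n.
So |(4n + 8)/(4n + 1) − 1| < ε whenever n > (7/4)/ε.
Take N_0 = (7/4)/ε. If n > N_0 then |(4n + 8)/(4n + 1) − 1| ≤ (7/4)/n < ε.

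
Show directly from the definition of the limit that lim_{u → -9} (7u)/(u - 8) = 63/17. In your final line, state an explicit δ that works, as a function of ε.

δ = min(17/2, (289/112)ε)

Let ε > 0. We want δ > 0 with 0 < |u + 9| < δ ⇒ |(7u)/(u - 8) − (63/17)| < ε.
Combining over a common denominator, (7u)/(u - 8) − (63/17) = [(7u)·(-17) − (-63)·(u - 8)] / [(-17)·(u - 8)] = -56(u + 9) / ((-17)(u - 8)).
So |(7u)/(u - 8) − (63/17)| = 56|u + 9| / (17·|u − 8|).
Restrict δ ≤ 17/2. Then |u + 9| < 17/2 gives |u − 8| = |(u + 9) + (-17)| ≥ 17 − 17/2 = 17/2.
Hence |(7u)/(u - 8) − (63/17)| < 56|u + 9|/(17·(17/2)) = (112/289)|u + 9|, which is < ε once |u + 9| < (289/112)ε.
Take δ = min(17/2, (289/112)ε). Then 0 < |u + 9| < δ forces both bounds, so |(7u)/(u - 8) − (63/17)| < ε.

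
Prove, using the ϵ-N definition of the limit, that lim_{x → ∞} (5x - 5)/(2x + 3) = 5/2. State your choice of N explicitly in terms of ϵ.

Suppose ϵ > 0. We seek N > 0 such that x > N implies |(5x - 5)/(2x + 3) − (5/2)| < ϵ.
(5x - 5)/(2x + 3) − (5/2) = (2(5x - 5) − 5(2x + 3)) / (2(2x + 3)) = -25/(2(2x + 3)).
For x > 0 we have 2x + 3 > 2x, so |(5x - 5)/(2x + 3) − (5/2)| = 25/(2(2x + 3)) < 25/(2·2x) = (25/4)/x.
Thus |(5x - 5)/(2x + 3) − (5/2)| < ϵ whenever x > (25/4)/ϵ.
Take N = (25/4)/ϵ. If x > N then |(5x - 5)/(2x + 3) − (5/2)| < (25/4)/x < ϵ.

N = (25/4)/ϵ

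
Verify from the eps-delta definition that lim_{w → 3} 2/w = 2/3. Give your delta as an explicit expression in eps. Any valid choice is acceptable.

Let eps > 0. We seek delta > 0 such that 0 < |w − 3| < delta implies |2/w − (2/3)| < eps.
|2/w − (2/3)| = 2·|3 − w|/(3·|w|) = 2|w − 3|/(3|w|).
Restrict delta ≤ 3/2. Then |w − 3| < 3/2 gives |w| > 3/2, so 3|w| > 9/2.
Then |2/w − (2/3)| < 2|w − 3|/(9/2), which is < eps when |w − 3| < (9/4)eps.
Take delta = min(3/2, (9/4)eps). Then 0 < |w − 3| < delta gives both |w − 3| < 3/2 and |w − 3| < (9/4)eps, so |2/w − (2/3)| < eps.

delta = min(3/2, (9/4)eps)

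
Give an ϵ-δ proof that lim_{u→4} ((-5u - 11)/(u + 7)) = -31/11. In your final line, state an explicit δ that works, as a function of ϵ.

δ = min(11/2, (121/48)ϵ)

Fix ϵ > 0. We want δ > 0 with 0 < |u − 4| < δ ⇒ |(-5u - 11)/(u + 7) + 31/11| < ϵ.
Combining over a common denominator, (-5u - 11)/(u + 7) + 31/11 = [(-5u - 11)·11 − (-31)·(u + 7)] / [11·(u + 7)] = -24(u − 4) / (11(u + 7)).
So |(-5u - 11)/(u + 7) + 31/11| = 24|u − 4| / (11·|u + 7|).
Require δ ≤ 11/2, so |u + 7| ≥ |11| − |u − 4| > 11 − 11/2 = 11/2.
Hence |(-5u - 11)/(u + 7) + 31/11| < 24|u − 4|/(11·(11/2)) = (48/121)|u − 4|, which is < ϵ once |u − 4| < (121/48)ϵ.
Take δ = min(11/2, (121/48)ϵ). Then 0 < |u − 4| < δ forces both bounds, so |(-5u - 11)/(u + 7) + 31/11| < ϵ.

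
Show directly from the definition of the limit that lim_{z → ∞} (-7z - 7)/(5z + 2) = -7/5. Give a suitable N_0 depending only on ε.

N_0 = (21/25)/ε

Let ε > 0 be given. We seek N_0 > 0 such that z > N_0 implies |(-7z - 7)/(5z + 2) + 7/5| < ε.
(-7z - 7)/(5z + 2) + 7/5 = (5(-7z - 7) − (-7)(5z + 2)) / (5(5z + 2)) = -21/(5(5z + 2)).
For z > 0 we have 5z + 2 > 5z, so |(-7z - 7)/(5z + 2) + 7/5| = 21/(5(5z + 2)) < 21/(5·5z) = (21/25)/z.
Thus |(-7z - 7)/(5z + 2) + 7/5| < ε whenever z > (21/25)/ε.
Take N_0 = (21/25)/ε. If z > N_0 then |(-7z - 7)/(5z + 2) + 7/5| < (21/25)/z < ε.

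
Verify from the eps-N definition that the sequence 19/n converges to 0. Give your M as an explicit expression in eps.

Fix eps > 0. For n ≥ 1, |19/n − 0| = 19/(n) ≤ 19/n.
We need 19/n < eps, i.e. n > 19/eps.
Take M = 19/eps. If n > M then |19/n| ≤ 19/n < eps.

M = 19/eps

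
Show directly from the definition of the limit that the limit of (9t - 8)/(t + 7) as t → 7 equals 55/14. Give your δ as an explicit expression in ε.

Fix ε > 0. We want δ > 0 with 0 < |t − 7| < δ ⇒ |(9t - 8)/(t + 7) − (55/14)| < ε.
Combining over a common denominator, (9t - 8)/(t + 7) − (55/14) = [(9t - 8)·14 − 55·(t + 7)] / [14·(t + 7)] = 71(t − 7) / (14(t + 7)).
So |(9t - 8)/(t + 7) − (55/14)| = 71|t − 7| / (14·|t + 7|).
Require δ ≤ 7, so |t + 7| ≥ |14| − |t − 7| > 14 − 7 = 7.
Hence |(9t - 8)/(t + 7) − (55/14)| < 71|t − 7|/(14·7) = (71/98)|t − 7|, which is < ε once |t − 7| < (98/71)ε.
Take δ = min(7, (98/71)ε). Then 0 < |t − 7| < δ forces both bounds, so |(9t - 8)/(t + 7) − (55/14)| < ε.

δ = min(7, (98/71)ε)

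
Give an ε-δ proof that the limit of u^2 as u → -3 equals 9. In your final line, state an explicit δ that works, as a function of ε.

δ = min(1, ε/7)

Let ε > 0. We seek δ > 0 with 0 < |u + 3| < δ ⇒ |u^2 − 9| < ε.
Factor: u^2 − 9 = (u + 3)(u - 3), so |u^2 − 9| = |u + 3|·|u - 3|.
Impose δ ≤ 1 so that |u| < 4; then |u - 3| ≤ 7.
Hence |u^2 − 9| ≤ 7|u + 3|, which is < ε once |u + 3| < ε/7.
Take δ = min(1, ε/7). If 0 < |u + 3| < δ then both bounds hold and |u^2 − 9| ≤ 7|u + 3| < 7·(ε/7) = ε.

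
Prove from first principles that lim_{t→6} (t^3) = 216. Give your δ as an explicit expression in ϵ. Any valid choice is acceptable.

δ = min(2, ϵ/148)

Fix ϵ > 0. We seek δ > 0 with 0 < |t − 6| < δ ⇒ |t^3 − 216| < ϵ.
Factor: t^3 − 216 = (t − 6)(t^2 + 6t + 36), so |t^3 − 216| = |t − 6|·|t^2 + 6t + 36|.
Restrict δ ≤ 2. Then |t − 6| < 2 gives |t| < 8, so by the triangle inequality |t^2 + 6t + 36| ≤ 8^2 + 6·8 + 36 = 148.
Hence |t^3 − 216| ≤ 148|t − 6|, which is < ϵ once |t − 6| < ϵ/148.
Take δ = min(2, ϵ/148). If 0 < |t − 6| < δ then both bounds hold and |t^3 − 216| ≤ 148|t − 6| < 148·(ϵ/148) = ϵ.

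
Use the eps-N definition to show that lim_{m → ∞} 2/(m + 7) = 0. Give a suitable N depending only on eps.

N = 2/eps

Fix eps > 0. For m ≥ 1, |2/(m + 7) − 0| = 2/(m + 7) ≤ 2/m.
We need 2/m < eps, i.e. m > 2/eps.
Take N = 2/eps. If m > N then |2/(m + 7)| ≤ 2/m < eps.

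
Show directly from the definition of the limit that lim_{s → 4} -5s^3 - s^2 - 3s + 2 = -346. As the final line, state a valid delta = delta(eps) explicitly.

delta = min(1, eps/317)

Suppose eps > 0. We want delta > 0 such that 0 < |s − 4| < delta implies |(-5s^3 - s^2 - 3s + 2) + 346| < eps.
(-5s^3 - s^2 - 3s + 2) + 346 = -5s^3 - s^2 - 3s + 348 = (s − 4)(-5s^2 - 21s - 87).
So |(-5s^3 - s^2 - 3s + 2) + 346| = |s − 4|·|-5s^2 - 21s - 87|.
Require delta ≤ 1. Then |s − 4| < 1 gives |s| < 5, and by the triangle inequality |-5s^2 - 21s - 87| ≤ 5·5^2 + 21·5 + 87 = 317.
Hence |(-5s^3 - s^2 - 3s + 2) + 346| ≤ 317|s − 4| < eps provided |s − 4| < eps/317.
Take delta = min(1, eps/317). Then 0 < |s − 4| < delta gives both |s − 4| < 1 and |s − 4| < eps/317, so |(-5s^3 - s^2 - 3s + 2) + 346| < eps.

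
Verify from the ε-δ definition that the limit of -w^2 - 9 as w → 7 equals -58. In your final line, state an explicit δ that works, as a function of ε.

Fix ε > 0. We want δ > 0 such that 0 < |w − 7| < δ implies |(-w^2 - 9) + 58| < ε.
(-w^2 - 9) + 58 = -w^2 + 49 = (w − 7)(-w - 7).
So |(-w^2 - 9) + 58| = |w − 7|·|-w - 7|.
Assume first that |w − 7| < 1, so |w| < 8. Then |-w - 7| ≤ 8 + 7 = 15.
Hence |(-w^2 - 9) + 58| ≤ 15|w − 7| < ε provided |w − 7| < ε/15.
Choosing δ = min(1, ε/15) ensures both conditions, hence |(-w^2 - 9) + 58| < ε.

δ = min(1, ε/15)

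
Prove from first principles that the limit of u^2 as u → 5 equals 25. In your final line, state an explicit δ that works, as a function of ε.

Fix ε > 0. We seek δ > 0 with 0 < |u − 5| < δ ⇒ |u^2 − 25| < ε.
Factor: u^2 − 25 = (u − 5)(u + 5), so |u^2 − 25| = |u − 5|·|u + 5|.
Impose δ ≤ 1 so that |u| < 6; then |u + 5| ≤ 11.
Hence |u^2 − 25| ≤ 11|u − 5|, which is < ε once |u − 5| < ε/11.
Take δ = min(1, ε/11). If 0 < |u − 5| < δ then both bounds hold and |u^2 − 25| ≤ 11|u − 5| < 11·(ε/11) = ε.

δ = min(1, ε/11)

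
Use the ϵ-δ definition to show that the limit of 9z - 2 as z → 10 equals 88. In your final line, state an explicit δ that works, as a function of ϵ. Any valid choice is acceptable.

Suppose ϵ > 0. We need δ > 0 so that 0 < |z − 10| < δ implies |(9z - 2) − 88| < ϵ.
Since (9z - 2) − 88 = 9(z − 10), we have |(9z - 2) − 88| = 9|z − 10|.
So 9|z − 10| < ϵ exactly when |z − 10| < ϵ/9.
Take δ = ϵ/9. If 0 < |z − 10| < δ then |(9z - 2) − 88| = 9|z − 10| < 9·(ϵ/9) = ϵ.

δ = ϵ/9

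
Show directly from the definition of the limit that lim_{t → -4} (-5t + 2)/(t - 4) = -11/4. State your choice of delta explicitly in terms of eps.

delta = min(4, (16/9)eps)

Let eps > 0. We want delta > 0 with 0 < |t + 4| < delta ⇒ |(-5t + 2)/(t - 4) + 11/4| < eps.
Combining over a common denominator, (-5t + 2)/(t - 4) + 11/4 = [(-5t + 2)·(-8) − 22·(t - 4)] / [(-8)·(t - 4)] = 18(t + 4) / ((-8)(t - 4)).
So |(-5t + 2)/(t - 4) + 11/4| = 18|t + 4| / (8·|t − 4|).
Restrict delta ≤ 4. Then |t + 4| < 4 gives |t − 4| = |(t + 4) + (-8)| ≥ 8 − 4 = 4.
Hence |(-5t + 2)/(t - 4) + 11/4| < 18|t + 4|/(8·4) = (9/16)|t + 4|, which is < eps once |t + 4| < (16/9)eps.
Take delta = min(4, (16/9)eps). Then 0 < |t + 4| < delta forces both bounds, so |(-5t + 2)/(t - 4) + 11/4| < eps.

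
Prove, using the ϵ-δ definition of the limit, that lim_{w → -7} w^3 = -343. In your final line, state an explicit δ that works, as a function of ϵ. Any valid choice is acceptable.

δ = min(1, ϵ/169)

Let ϵ > 0. We seek δ > 0 with 0 < |w + 7| < δ ⇒ |w^3 + 343| < ϵ.
Factor: w^3 + 343 = (w + 7)(w^2 - 7w + 49), so |w^3 + 343| = |w + 7|·|w^2 - 7w + 49|.
Restrict δ ≤ 1. Then |w + 7| < 1 gives |w| < 8, so by the triangle inequality |w^2 - 7w + 49| ≤ 8^2 + 7·8 + 49 = 169.
Hence |w^3 + 343| ≤ 169|w + 7|, which is < ϵ once |w + 7| < ϵ/169.
Take δ = min(1, ϵ/169). If 0 < |w + 7| < δ then both bounds hold and |w^3 + 343| ≤ 169|w + 7| < 169·(ϵ/169) = ϵ.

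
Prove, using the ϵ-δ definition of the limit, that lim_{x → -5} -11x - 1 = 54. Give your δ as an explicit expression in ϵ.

δ = ϵ/11

Let ϵ > 0 be given. We need δ > 0 so that 0 < |x + 5| < δ implies |(-11x - 1) − 54| < ϵ.
Since (-11x - 1) − 54 = -11(x + 5), we have |(-11x - 1) − 54| = 11|x + 5|.
So 11|x + 5| < ϵ exactly when |x + 5| < ϵ/11.
Take δ = ϵ/11. If 0 < |x + 5| < δ then |(-11x - 1) − 54| = 11|x + 5| < 11·(ϵ/11) = ϵ.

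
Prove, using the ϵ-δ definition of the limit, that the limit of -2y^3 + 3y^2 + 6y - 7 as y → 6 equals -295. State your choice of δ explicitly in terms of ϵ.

Let ϵ > 0 be given. We want δ > 0 such that 0 < |y − 6| < δ implies |(-2y^3 + 3y^2 + 6y - 7) + 295| < ϵ.
(-2y^3 + 3y^2 + 6y - 7) + 295 = -2y^3 + 3y^2 + 6y + 288 = (y − 6)(-2y^2 - 9y - 48).
So |(-2y^3 + 3y^2 + 6y - 7) + 295| = |y − 6|·|-2y^2 - 9y - 48|.
Require δ ≤ 1. Then |y − 6| < 1 gives |y| < 7, and by the triangle inequality |-2y^2 - 9y - 48| ≤ 2·7^2 + 9·7 + 48 = 209.
Hence |(-2y^3 + 3y^2 + 6y - 7) + 295| ≤ 209|y − 6| < ϵ provided |y − 6| < ϵ/209.
Choosing δ = min(1, ϵ/209) ensures both conditions, hence |(-2y^3 + 3y^2 + 6y - 7) + 295| < ϵ.

δ = min(1, ϵ/209)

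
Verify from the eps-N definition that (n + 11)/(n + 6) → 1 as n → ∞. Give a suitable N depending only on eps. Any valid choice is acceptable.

Let eps > 0. For n ≥ 1, |(n + 11)/(n + 6) − 1| = |5|/((n + 6)) = 5/((n + 6)).
Since n + 6 ≥ n for n ≥ 1, this is ≤ 5/(n) = 5/n.
So |(n + 11)/(n + 6) − 1| < eps whenever n > 5/eps.
Take N = 5/eps. If n > N then |(n + 11)/(n + 6) − 1| ≤ 5/n < eps.

N = 5/eps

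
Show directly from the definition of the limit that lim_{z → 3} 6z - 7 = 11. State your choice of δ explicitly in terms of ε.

Suppose ε > 0. We need δ > 0 so that 0 < |z − 3| < δ implies |(6z - 7) − 11| < ε.
Since (6z - 7) − 11 = 6(z − 3), we have |(6z - 7) − 11| = 6|z − 3|.
So 6|z − 3| < ε exactly when |z − 3| < ε/6.
Take δ = ε/6. If 0 < |z − 3| < δ then |(6z - 7) − 11| = 6|z − 3| < 6·(ε/6) = ε.

δ = ε/6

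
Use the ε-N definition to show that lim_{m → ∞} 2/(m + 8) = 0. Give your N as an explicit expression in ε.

Let ε > 0. For m ≥ 1, |2/(m + 8) − 0| = 2/(m + 8) ≤ 2/m.
We need 2/m < ε, i.e. m > 2/ε.
Take N = 2/ε. If m > N then |2/(m + 8)| ≤ 2/m < ε.

N = 2/ε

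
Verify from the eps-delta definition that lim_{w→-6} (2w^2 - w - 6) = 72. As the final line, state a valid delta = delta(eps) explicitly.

delta = min(1, eps/27)

Let eps > 0. We want delta > 0 such that 0 < |w + 6| < delta implies |(2w^2 - w - 6) − 72| < eps.
(2w^2 - w - 6) − 72 = 2w^2 - w - 78 = (w + 6)(2w - 13).
So |(2w^2 - w - 6) − 72| = |w + 6|·|2w - 13|.
Assume first that |w + 6| < 1, so |w| < 7. Then |2w - 13| ≤ 2·7 + 13 = 27.
Hence |(2w^2 - w - 6) − 72| ≤ 27|w + 6| < eps provided |w + 6| < eps/27.
Choosing delta = min(1, eps/27) ensures both conditions, hence |(2w^2 - w - 6) − 72| < eps.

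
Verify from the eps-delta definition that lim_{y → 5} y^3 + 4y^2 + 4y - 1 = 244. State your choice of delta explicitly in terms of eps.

delta = min(2, eps/161)

Let eps > 0 be given. We want delta > 0 such that 0 < |y − 5| < delta implies |(y^3 + 4y^2 + 4y - 1) − 244| < eps.
(y^3 + 4y^2 + 4y - 1) − 244 = y^3 + 4y^2 + 4y - 245 = (y − 5)(y^2 + 9y + 49).
So |(y^3 + 4y^2 + 4y - 1) − 244| = |y − 5|·|y^2 + 9y + 49|.
Require delta ≤ 2. Then |y − 5| < 2 gives |y| < 7, and by the triangle inequality |y^2 + 9y + 49| ≤ 7^2 + 9·7 + 49 = 161.
Hence |(y^3 + 4y^2 + 4y - 1) − 244| ≤ 161|y − 5| < eps provided |y − 5| < eps/161.
Take delta = min(2, eps/161). Then 0 < |y − 5| < delta gives both |y − 5| < 2 and |y − 5| < eps/161, so |(y^3 + 4y^2 + 4y - 1) − 244| < eps.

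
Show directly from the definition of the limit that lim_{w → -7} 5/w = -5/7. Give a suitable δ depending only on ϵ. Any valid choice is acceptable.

Let ϵ > 0. We seek δ > 0 such that 0 < |w + 7| < δ implies |5/w + 5/7| < ϵ.
|5/w + 5/7| = 5·|-7 − w|/(7·|w|) = 5|w + 7|/(7|w|).
Require δ ≤ 7/2 so that |w| > 7 − 7/2 = 7/2, hence 7|w| > 49/2.
Then |5/w + 5/7| < 5|w + 7|/(49/2), which is < ϵ when |w + 7| < (49/10)ϵ.
Take δ = min(7/2, (49/10)ϵ). Then 0 < |w + 7| < δ gives both |w + 7| < 7/2 and |w + 7| < (49/10)ϵ, so |5/w + 5/7| < ϵ.

δ = min(7/2, (49/10)ϵ)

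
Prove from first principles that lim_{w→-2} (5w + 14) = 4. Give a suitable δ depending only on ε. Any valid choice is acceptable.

δ = ε/5

Let ε > 0. We need δ > 0 so that 0 < |w + 2| < δ implies |(5w + 14) − 4| < ε.
Since (5w + 14) − 4 = 5(w + 2), we have |(5w + 14) − 4| = 5|w + 2|.
So 5|w + 2| < ε exactly when |w + 2| < ε/5.
Take δ = ε/5. If 0 < |w + 2| < δ then |(5w + 14) − 4| = 5|w + 2| < 5·(ε/5) = ε.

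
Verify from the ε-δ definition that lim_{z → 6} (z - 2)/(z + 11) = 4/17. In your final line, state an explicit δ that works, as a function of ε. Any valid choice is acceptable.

Suppose ε > 0. We want δ > 0 with 0 < |z − 6| < δ ⇒ |(z - 2)/(z + 11) − (4/17)| < ε.
Combining over a common denominator, (z - 2)/(z + 11) − (4/17) = [(z - 2)·17 − 4·(z + 11)] / [17·(z + 11)] = 13(z − 6) / (17(z + 11)).
So |(z - 2)/(z + 11) − (4/17)| = 13|z − 6| / (17·|z + 11|).
Require δ ≤ 17/2, so |z + 11| ≥ |17| − |z − 6| > 17 − 17/2 = 17/2.
Hence |(z - 2)/(z + 11) − (4/17)| < 13|z − 6|/(17·(17/2)) = (26/289)|z − 6|, which is < ε once |z − 6| < (289/26)ε.
Take δ = min(17/2, (289/26)ε). Then 0 < |z − 6| < δ forces both bounds, so |(z - 2)/(z + 11) − (4/17)| < ε.

δ = min(17/2, (289/26)ε)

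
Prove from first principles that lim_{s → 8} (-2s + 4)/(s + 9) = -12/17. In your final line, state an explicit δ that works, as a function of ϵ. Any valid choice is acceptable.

δ = min(17/2, (289/44)ϵ)

Fix ϵ > 0. We want δ > 0 with 0 < |s − 8| < δ ⇒ |(-2s + 4)/(s + 9) + 12/17| < ϵ.
Combining over a common denominator, (-2s + 4)/(s + 9) + 12/17 = [(-2s + 4)·17 − (-12)·(s + 9)] / [17·(s + 9)] = -22(s − 8) / (17(s + 9)).
So |(-2s + 4)/(s + 9) + 12/17| = 22|s − 8| / (17·|s + 9|).
Require δ ≤ 17/2, so |s + 9| ≥ |17| − |s − 8| > 17 − 17/2 = 17/2.
Hence |(-2s + 4)/(s + 9) + 12/17| < 22|s − 8|/(17·(17/2)) = (44/289)|s − 8|, which is < ϵ once |s − 8| < (289/44)ϵ.
Take δ = min(17/2, (289/44)ϵ). Then 0 < |s − 8| < δ forces both bounds, so |(-2s + 4)/(s + 9) + 12/17| < ϵ.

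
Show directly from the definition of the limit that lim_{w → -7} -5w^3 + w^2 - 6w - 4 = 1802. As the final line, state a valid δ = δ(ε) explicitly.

Suppose ε > 0. We want δ > 0 such that 0 < |w + 7| < δ implies |(-5w^3 + w^2 - 6w - 4) − 1802| < ε.
(-5w^3 + w^2 - 6w - 4) − 1802 = -5w^3 + w^2 - 6w - 1806 = (w + 7)(-5w^2 + 36w - 258).
So |(-5w^3 + w^2 - 6w - 4) − 1802| = |w + 7|·|-5w^2 + 36w - 258|.
Require δ ≤ 1. Then |w + 7| < 1 gives |w| < 8, and by the triangle inequality |-5w^2 + 36w - 258| ≤ 5·8^2 + 36·8 + 258 = 866.
Hence |(-5w^3 + w^2 - 6w - 4) − 1802| ≤ 866|w + 7| < ε provided |w + 7| < ε/866.
Choosing δ = min(1, ε/866) ensures both conditions, hence |(-5w^3 + w^2 - 6w - 4) − 1802| < ε.

δ = min(1, ε/866)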